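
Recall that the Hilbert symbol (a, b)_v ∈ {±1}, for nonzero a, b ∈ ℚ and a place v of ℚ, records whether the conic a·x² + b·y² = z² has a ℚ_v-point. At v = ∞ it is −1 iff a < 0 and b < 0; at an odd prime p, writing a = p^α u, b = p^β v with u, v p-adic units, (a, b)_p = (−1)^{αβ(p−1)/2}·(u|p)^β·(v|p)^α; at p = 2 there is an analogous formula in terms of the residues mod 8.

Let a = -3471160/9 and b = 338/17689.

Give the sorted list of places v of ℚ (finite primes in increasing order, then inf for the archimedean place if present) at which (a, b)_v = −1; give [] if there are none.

Mod squares: a ≡ -17710, b ≡ 2. Check v ∈ {∞, 2, 3, 5, 7, 11, 13, 19, 23}.
v=5: a=5^1·(≡2), b=5^0·(≡2) mod 5; (2|5)=-1, (2|5)=-1; (−1)^{1·0·2}·(-1)^0·(-1)^1 = -1.
v=7: a=7^3·(≡1), b=7^-2·(≡4) mod 7; (1|7)=+1, (4|7)=+1; (−1)^{3·-2·3}·(+1)^-2·(+1)^3 = +1.
v=∞: -17710 < 0 and 2 > 0  ⇒  (a,b)_∞ = +1.
v=23: a=23^1·(≡16), b=23^0·(≡8) mod 23; (16|23)=+1, (8|23)=+1; (−1)^{1·0·11}·(+1)^0·(+1)^1 = +1.
v=19: a=19^0·(≡5), b=19^-2·(≡10) mod 19; (5|19)=+1, (10|19)=-1; (−1)^{0·-2·9}·(+1)^-2·(-1)^0 = +1.
v=13: a=13^0·(≡1), b=13^2·(≡6) mod 13; (1|13)=+1, (6|13)=-1; (−1)^{0·2·6}·(+1)^2·(-1)^0 = +1.
v=3: a=3^-2·(≡2), b=3^0·(≡2) mod 3; (2|3)=-1, (2|3)=-1; (−1)^{-2·0·1}·(-1)^0·(-1)^-2 = +1.
v=11: a=11^1·(≡7), b=11^0·(≡8) mod 11; (7|11)=-1, (8|11)=-1; (−1)^{1·0·5}·(-1)^0·(-1)^1 = -1.
v=2: v_2(a)=3, v_2(b)=1; units ≡ 1, 1 (mod 8); ε·ε+αω+βω = 0·0+3·0+1·0 ≡ 0  ⇒  (a,b)_2 = +1.
|Ram(-17710, 2)| = 2, even; anisotropic at {5, 11}.

[5, 11]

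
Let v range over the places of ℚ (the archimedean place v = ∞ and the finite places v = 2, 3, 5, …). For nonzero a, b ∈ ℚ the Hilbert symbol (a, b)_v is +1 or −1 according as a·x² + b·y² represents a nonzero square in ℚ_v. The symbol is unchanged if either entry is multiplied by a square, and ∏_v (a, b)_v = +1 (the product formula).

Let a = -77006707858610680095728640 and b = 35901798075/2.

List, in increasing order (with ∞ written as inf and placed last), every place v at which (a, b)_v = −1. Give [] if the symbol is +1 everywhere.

[2, 11, 13, 17]

(a, b) ≡ (-36465, 6) mod (ℚ^×)²; places V = {2, 3, 5, 11, 13, 17, ∞}.
(a,b)_∞: sgn(-36465)=−, sgn(6)=+, so +1.
(a,b)_17: α=5, u≡7; β=2, v≡11 (mod 17); (7|17)=-1, (11|17)=-1; sign (−1)^0·-1^2·-1^5 = -1.
(a,b)_2: α=10, β=-1; u≡7, v≡3 (mod 8); ε(u)ε(v)=1·1, αω(v)=10·1, βω(u)=-1·0; sum ≡ 1  ⇒  -1.
(a,b)_3: α=11, u≡1; β=5, v≡2 (mod 3); (1|3)=+1, (2|3)=-1; sign (−1)^1·+1^5·-1^11 = +1.
(a,b)_13: α=5, u≡12; β=2, v≡11 (mod 13); (12|13)=+1, (11|13)=-1; sign (−1)^0·+1^2·-1^5 = -1.
(a,b)_5: α=1, u≡2; β=2, v≡4 (mod 5); (2|5)=-1, (4|5)=+1; sign (−1)^0·-1^2·+1^1 = +1.
(a,b)_11: α=5, u≡7; β=2, v≡7 (mod 11); (7|11)=-1, (7|11)=-1; sign (−1)^0·-1^2·-1^5 = -1.
|Ram(-36465, 6)| = 4, even; anisotropic at {2, 11, 13, 17}.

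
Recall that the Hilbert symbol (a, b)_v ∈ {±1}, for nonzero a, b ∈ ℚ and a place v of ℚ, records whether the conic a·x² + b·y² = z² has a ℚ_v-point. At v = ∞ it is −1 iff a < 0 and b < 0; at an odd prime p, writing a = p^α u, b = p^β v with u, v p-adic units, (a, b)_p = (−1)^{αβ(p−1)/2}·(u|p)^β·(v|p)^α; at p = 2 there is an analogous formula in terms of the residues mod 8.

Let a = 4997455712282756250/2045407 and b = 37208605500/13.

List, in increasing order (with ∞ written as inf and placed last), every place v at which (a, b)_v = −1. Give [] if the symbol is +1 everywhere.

[5, 19]

(a, b) ≡ (1385670, 715) mod (ℚ^×)²; places V = {2, 3, 5, 7, 11, 13, 17, 19, ∞}.
(a,b)_19: α=-1, u≡18; β=0, v≡13 (mod 19); (18|19)=-1, (13|19)=-1; sign (−1)^0·-1^0·-1^-1 = -1.
(a,b)_7: α=-2, u≡5; β=0, v≡4 (mod 7); (5|7)=-1, (4|7)=+1; sign (−1)^0·-1^0·+1^-2 = +1.
(a,b)_5: α=5, u≡1; β=3, v≡3 (mod 5); (1|5)=+1, (3|5)=-1; sign (−1)^0·+1^3·-1^5 = -1.
(a,b)_17: α=7, u≡14; β=4, v≡9 (mod 17); (14|17)=-1, (9|17)=+1; sign (−1)^0·-1^4·+1^7 = +1.
(a,b)_13: α=-3, u≡1; β=-1, v≡1 (mod 13); (1|13)=+1, (1|13)=+1; sign (−1)^0·+1^-1·+1^-3 = +1.
(a,b)_3: α=11, u≡1; β=4, v≡1 (mod 3); (1|3)=+1, (1|3)=+1; sign (−1)^0·+1^4·+1^11 = +1.
(a,b)_2: α=1, β=2; u≡3, v≡3 (mod 8); ε(u)ε(v)=1·1, αω(v)=1·1, βω(u)=2·1; sum ≡ 0  ⇒  +1.
(a,b)_∞: sgn(1385670)=+, sgn(715)=+, so +1.
(a,b)_11: α=1, u≡4; β=1, v≡2 (mod 11); (4|11)=+1, (2|11)=-1; sign (−1)^1·+1^1·-1^1 = +1.
(1385670, 715 / ℚ) ramifies at {5, 19}: a division algebra.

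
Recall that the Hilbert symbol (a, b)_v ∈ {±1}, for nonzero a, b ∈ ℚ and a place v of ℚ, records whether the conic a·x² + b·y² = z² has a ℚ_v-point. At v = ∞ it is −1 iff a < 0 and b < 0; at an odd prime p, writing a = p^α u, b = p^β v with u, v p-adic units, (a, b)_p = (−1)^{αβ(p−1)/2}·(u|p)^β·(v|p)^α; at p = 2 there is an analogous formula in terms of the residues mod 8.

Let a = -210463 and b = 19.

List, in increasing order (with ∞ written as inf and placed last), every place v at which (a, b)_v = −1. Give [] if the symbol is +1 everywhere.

[11, 53]

Mod squares: a ≡ -583, b ≡ 19. Check v ∈ {∞, 2, 11, 19, 53}.
v=53: a=53^1·(≡4), b=53^0·(≡19) mod 53; (4|53)=+1, (19|53)=-1; (−1)^{1·0·26}·(+1)^0·(-1)^1 = -1.
v=19: a=19^2·(≡6), b=19^1·(≡1) mod 19; (6|19)=+1, (1|19)=+1; (−1)^{2·1·9}·(+1)^1·(+1)^2 = +1.
v=2: v_2(a)=0, v_2(b)=0; units ≡ 1, 3 (mod 8); ε·ε+αω+βω = 0·1+0·1+0·0 ≡ 0  ⇒  (a,b)_2 = +1.
v=11: a=11^1·(≡7), b=11^0·(≡8) mod 11; (7|11)=-1, (8|11)=-1; (−1)^{1·0·5}·(-1)^0·(-1)^1 = -1.
v=∞: -583 < 0 and 19 > 0  ⇒  (a,b)_∞ = +1.
(-583, 19 / ℚ) ramifies at {11, 53}: a division algebra.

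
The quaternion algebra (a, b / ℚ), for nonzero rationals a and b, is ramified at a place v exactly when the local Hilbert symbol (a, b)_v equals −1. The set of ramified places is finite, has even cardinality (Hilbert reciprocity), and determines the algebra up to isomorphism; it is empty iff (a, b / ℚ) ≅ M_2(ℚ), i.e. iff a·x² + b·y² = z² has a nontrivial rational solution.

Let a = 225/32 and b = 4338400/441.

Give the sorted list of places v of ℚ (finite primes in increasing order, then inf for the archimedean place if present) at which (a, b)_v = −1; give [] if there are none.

[11, 29]

(a, b) ≡ (2, 10846) mod (ℚ^×)²; places V = {2, 3, 5, 7, 11, 17, 29, ∞}.
(a,b)_29: α=0, u≡17; β=1, v≡3 (mod 29); (17|29)=-1, (3|29)=-1; sign (−1)^0·-1^1·-1^0 = -1.
(a,b)_17: α=0, u≡15; β=1, v≡4 (mod 17); (15|17)=+1, (4|17)=+1; sign (−1)^0·+1^1·+1^0 = +1.
(a,b)_∞: sgn(2)=+, sgn(10846)=+, so +1.
(a,b)_3: α=2, u≡2; β=-2, v≡1 (mod 3); (2|3)=-1, (1|3)=+1; sign (−1)^0·-1^-2·+1^2 = +1.
(a,b)_7: α=0, u≡2; β=-2, v≡5 (mod 7); (2|7)=+1, (5|7)=-1; sign (−1)^0·+1^-2·-1^0 = +1.
(a,b)_2: α=-5, β=5; u≡1, v≡7 (mod 8); ε(u)ε(v)=0·1, αω(v)=-5·0, βω(u)=5·0; sum ≡ 0  ⇒  +1.
(a,b)_11: α=0, u≡6; β=1, v≡6 (mod 11); (6|11)=-1, (6|11)=-1; sign (−1)^0·-1^1·-1^0 = -1.
(a,b)_5: α=2, u≡2; β=2, v≡1 (mod 5); (2|5)=-1, (1|5)=+1; sign (−1)^0·-1^2·+1^2 = +1.
|Ram(2, 10846)| = 2, even; anisotropic at {11, 29}.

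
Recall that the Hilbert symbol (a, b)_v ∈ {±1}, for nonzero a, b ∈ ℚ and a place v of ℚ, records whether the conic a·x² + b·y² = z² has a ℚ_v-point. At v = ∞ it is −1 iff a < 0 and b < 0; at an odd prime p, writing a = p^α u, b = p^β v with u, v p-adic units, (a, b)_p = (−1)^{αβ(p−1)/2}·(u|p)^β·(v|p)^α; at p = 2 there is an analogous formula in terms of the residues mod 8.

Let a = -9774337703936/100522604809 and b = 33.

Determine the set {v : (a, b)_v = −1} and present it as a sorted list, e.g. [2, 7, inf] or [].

[11, 13]

Mod squares: a ≡ -221, b ≡ 33. Check v ∈ {∞, 2, 3, 11, 13, 17, 19, 31, 37, 41, 53}.
v=11: a=11^-2·(≡7), b=11^1·(≡3) mod 11; (7|11)=-1, (3|11)=+1; (−1)^{-2·1·5}·(-1)^1·(+1)^-2 = -1.
v=2: v_2(a)=14, v_2(b)=0; units ≡ 3, 1 (mod 8); ε·ε+αω+βω = 1·0+14·0+0·1 ≡ 0  ⇒  (a,b)_2 = +1.
v=3: a=3^0·(≡1), b=3^1·(≡2) mod 3; (1|3)=+1, (2|3)=-1; (−1)^{0·1·1}·(+1)^1·(-1)^0 = +1.
v=31: a=31^2·(≡3), b=31^0·(≡2) mod 31; (3|31)=-1, (2|31)=+1; (−1)^{2·0·15}·(-1)^0·(+1)^2 = +1.
v=17: a=17^1·(≡4), b=17^0·(≡16) mod 17; (4|17)=+1, (16|17)=+1; (−1)^{1·0·8}·(+1)^0·(+1)^1 = +1.
v=19: a=19^-2·(≡16), b=19^0·(≡14) mod 19; (16|19)=+1, (14|19)=-1; (−1)^{-2·0·9}·(+1)^0·(-1)^-2 = +1.
v=37: a=37^-2·(≡30), b=37^0·(≡33) mod 37; (30|37)=+1, (33|37)=+1; (−1)^{-2·0·18}·(+1)^0·(+1)^-2 = +1.
v=∞: -221 < 0 and 33 > 0  ⇒  (a,b)_∞ = +1.
v=41: a=41^-2·(≡9), b=41^0·(≡33) mod 41; (9|41)=+1, (33|41)=+1; (−1)^{-2·0·20}·(+1)^0·(+1)^-2 = +1.
v=13: a=13^1·(≡1), b=13^0·(≡7) mod 13; (1|13)=+1, (7|13)=-1; (−1)^{1·0·6}·(+1)^0·(-1)^1 = -1.
v=53: a=53^2·(≡44), b=53^0·(≡33) mod 53; (44|53)=+1, (33|53)=-1; (−1)^{2·0·26}·(+1)^0·(-1)^2 = +1.
|Ram(-221, 33)| = 2, even; anisotropic at {11, 13}.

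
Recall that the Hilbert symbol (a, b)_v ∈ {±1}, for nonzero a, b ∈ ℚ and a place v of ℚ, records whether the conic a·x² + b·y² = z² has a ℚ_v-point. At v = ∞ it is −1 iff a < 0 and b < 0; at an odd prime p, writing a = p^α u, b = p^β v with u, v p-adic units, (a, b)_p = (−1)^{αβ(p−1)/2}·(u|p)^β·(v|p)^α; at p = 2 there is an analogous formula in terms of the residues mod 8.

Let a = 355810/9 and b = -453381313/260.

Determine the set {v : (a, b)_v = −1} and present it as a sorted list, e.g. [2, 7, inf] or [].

[5, 13]

Mod squares: a ≡ 355810, b ≡ -177905. Check v ∈ {∞, 2, 3, 5, 7, 11, 13, 17, 23, 37}.
v=3: a=3^-2·(≡1), b=3^0·(≡1) mod 3; (1|3)=+1, (1|3)=+1; (−1)^{-2·0·1}·(+1)^0·(+1)^-2 = +1.
v=2: v_2(a)=1, v_2(b)=-2; units ≡ 1, 7 (mod 8); ε·ε+αω+βω = 0·1+1·0+-2·0 ≡ 0  ⇒  (a,b)_2 = +1.
v=11: a=11^0·(≡9), b=11^2·(≡3) mod 11; (9|11)=+1, (3|11)=+1; (−1)^{0·2·5}·(+1)^2·(+1)^0 = +1.
v=37: a=37^0·(≡2), b=37^2·(≡10) mod 37; (2|37)=-1, (10|37)=+1; (−1)^{0·2·18}·(-1)^2·(+1)^0 = +1.
v=5: a=5^1·(≡3), b=5^-1·(≡1) mod 5; (3|5)=-1, (1|5)=+1; (−1)^{1·-1·2}·(-1)^-1·(+1)^1 = -1.
v=13: a=13^1·(≡2), b=13^-1·(≡10) mod 13; (2|13)=-1, (10|13)=+1; (−1)^{1·-1·6}·(-1)^-1·(+1)^1 = -1.
v=7: a=7^1·(≡5), b=7^1·(≡1) mod 7; (5|7)=-1, (1|7)=+1; (−1)^{1·1·3}·(-1)^1·(+1)^1 = +1.
v=17: a=17^1·(≡6), b=17^1·(≡12) mod 17; (6|17)=-1, (12|17)=-1; (−1)^{1·1·8}·(-1)^1·(-1)^1 = +1.
v=23: a=23^1·(≡22), b=23^1·(≡18) mod 23; (22|23)=-1, (18|23)=+1; (−1)^{1·1·11}·(-1)^1·(+1)^1 = +1.
v=∞: 355810 > 0 and -177905 < 0  ⇒  (a,b)_∞ = +1.
Ram(355810, -177905) = {5, 13}; no ℚ_5-point on the conic.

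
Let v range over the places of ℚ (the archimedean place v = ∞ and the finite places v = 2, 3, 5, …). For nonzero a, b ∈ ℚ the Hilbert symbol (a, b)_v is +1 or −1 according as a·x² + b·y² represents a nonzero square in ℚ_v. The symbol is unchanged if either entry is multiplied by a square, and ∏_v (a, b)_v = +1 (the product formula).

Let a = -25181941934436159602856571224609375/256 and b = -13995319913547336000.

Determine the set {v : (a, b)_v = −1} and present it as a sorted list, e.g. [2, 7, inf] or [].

(a, b) ≡ (-96135, -482885) mod (ℚ^×)²; places V = {2, 3, 5, 7, 13, 17, 19, 23, 29, ∞}.
(a,b)_5: α=9, u≡3; β=3, v≡2 (mod 5); (3|5)=-1, (2|5)=-1; sign (−1)^0·-1^3·-1^9 = +1.
(a,b)_2: α=-8, β=6; u≡1, v≡3 (mod 8); ε(u)ε(v)=0·1, αω(v)=-8·1, βω(u)=6·0; sum ≡ 0  ⇒  +1.
(a,b)_17: α=5, u≡12; β=3, v≡15 (mod 17); (12|17)=-1, (15|17)=+1; sign (−1)^0·-1^3·+1^5 = -1.
(a,b)_19: α=2, u≡11; β=1, v≡4 (mod 19); (11|19)=+1, (4|19)=+1; sign (−1)^0·+1^1·+1^2 = +1.
(a,b)_∞: sgn(-96135)=−, sgn(-482885)=−, so -1.
(a,b)_23: α=2, u≡17; β=1, v≡18 (mod 23); (17|23)=-1, (18|23)=+1; sign (−1)^0·-1^1·+1^2 = -1.
(a,b)_7: α=4, u≡3; β=2, v≡6 (mod 7); (3|7)=-1, (6|7)=-1; sign (−1)^0·-1^2·-1^4 = +1.
(a,b)_13: α=5, u≡7; β=3, v≡4 (mod 13); (7|13)=-1, (4|13)=+1; sign (−1)^0·-1^3·+1^5 = -1.
(a,b)_29: α=3, u≡24; β=2, v≡28 (mod 29); (24|29)=+1, (28|29)=+1; sign (−1)^0·+1^2·+1^3 = +1.
(a,b)_3: α=7, u≡1; β=2, v≡1 (mod 3); (1|3)=+1, (1|3)=+1; sign (−1)^0·+1^2·+1^7 = +1.
|Ram(-96135, -482885)| = 4, even; anisotropic at {13, 17, 23, ∞}.

[13, 17, 23, inf]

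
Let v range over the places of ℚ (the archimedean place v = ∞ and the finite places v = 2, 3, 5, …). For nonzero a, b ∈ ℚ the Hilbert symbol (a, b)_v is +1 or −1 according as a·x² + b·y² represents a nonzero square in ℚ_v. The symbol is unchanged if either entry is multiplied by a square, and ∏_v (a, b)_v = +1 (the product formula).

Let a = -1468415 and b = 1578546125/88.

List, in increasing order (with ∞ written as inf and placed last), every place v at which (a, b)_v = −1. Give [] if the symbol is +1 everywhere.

[11, 19, 29, 41]

Mod squares: a ≡ -1468415, b ≡ 1389120590. Check v ∈ {∞, 2, 5, 11, 13, 19, 29, 41, 43}.
v=2: v_2(a)=0, v_2(b)=-3; units ≡ 1, 7 (mod 8); ε·ε+αω+βω = 0·1+0·0+-3·0 ≡ 0  ⇒  (a,b)_2 = +1.
v=5: a=5^1·(≡2), b=5^3·(≡3) mod 5; (2|5)=-1, (3|5)=-1; (−1)^{1·3·2}·(-1)^3·(-1)^1 = +1.
v=13: a=13^1·(≡2), b=13^1·(≡6) mod 13; (2|13)=-1, (6|13)=-1; (−1)^{1·1·6}·(-1)^1·(-1)^1 = +1.
v=19: a=19^1·(≡7), b=19^1·(≡11) mod 19; (7|19)=+1, (11|19)=+1; (−1)^{1·1·9}·(+1)^1·(+1)^1 = -1.
v=29: a=29^1·(≡28), b=29^1·(≡2) mod 29; (28|29)=+1, (2|29)=-1; (−1)^{1·1·14}·(+1)^1·(-1)^1 = -1.
v=11: a=11^0·(≡8), b=11^-1·(≡3) mod 11; (8|11)=-1, (3|11)=+1; (−1)^{0·-1·5}·(-1)^-1·(+1)^0 = -1.
v=∞: -1468415 < 0 and 1389120590 > 0  ⇒  (a,b)_∞ = +1.
v=43: a=43^0·(≡35), b=43^1·(≡14) mod 43; (35|43)=+1, (14|43)=+1; (−1)^{0·1·21}·(+1)^1·(+1)^0 = +1.
v=41: a=41^1·(≡19), b=41^1·(≡33) mod 41; (19|41)=-1, (33|41)=+1; (−1)^{1·1·20}·(-1)^1·(+1)^1 = -1.
|Ram(-1468415, 1389120590)| = 4, even; anisotropic at {11, 19, 29, 41}.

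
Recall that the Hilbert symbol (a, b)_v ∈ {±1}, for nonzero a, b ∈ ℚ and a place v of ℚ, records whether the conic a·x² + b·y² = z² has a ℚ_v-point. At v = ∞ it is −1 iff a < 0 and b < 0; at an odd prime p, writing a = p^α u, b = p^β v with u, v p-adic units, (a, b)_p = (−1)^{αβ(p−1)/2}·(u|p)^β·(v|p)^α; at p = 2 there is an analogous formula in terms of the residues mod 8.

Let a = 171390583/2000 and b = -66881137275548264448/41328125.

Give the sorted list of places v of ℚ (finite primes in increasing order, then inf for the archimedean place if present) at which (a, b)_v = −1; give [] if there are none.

(a, b) ≡ (1235, -7410) mod (ℚ^×)²; places V = {2, 3, 5, 7, 13, 17, 19, 23, 31, ∞}.
(a,b)_2: α=-4, β=11; u≡3, v≡7 (mod 8); ε(u)ε(v)=1·1, αω(v)=-4·0, βω(u)=11·1; sum ≡ 0  ⇒  +1.
(a,b)_5: α=-3, u≡3; β=-7, v≡3 (mod 5); (3|5)=-1, (3|5)=-1; sign (−1)^0·-1^-7·-1^-3 = +1.
(a,b)_19: α=1, u≡12; β=3, v≡17 (mod 19); (12|19)=-1, (17|19)=+1; sign (−1)^1·-1^3·+1^1 = +1.
(a,b)_31: α=0, u≡30; β=2, v≡13 (mod 31); (30|31)=-1, (13|31)=-1; sign (−1)^0·-1^2·-1^0 = +1.
(a,b)_3: α=0, u≡2; β=3, v≡2 (mod 3); (2|3)=-1, (2|3)=-1; sign (−1)^0·-1^3·-1^0 = -1.
(a,b)_7: α=4, u≡5; β=0, v≡3 (mod 7); (5|7)=-1, (3|7)=-1; sign (−1)^0·-1^0·-1^4 = +1.
(a,b)_13: α=1, u≡10; β=3, v≡7 (mod 13); (10|13)=+1, (7|13)=-1; sign (−1)^0·+1^3·-1^1 = -1.
(a,b)_23: α=0, u≡12; β=-2, v≡10 (mod 23); (12|23)=+1, (10|23)=-1; sign (−1)^0·+1^-2·-1^0 = +1.
(a,b)_17: α=2, u≡11; β=4, v≡4 (mod 17); (11|17)=-1, (4|17)=+1; sign (−1)^0·-1^4·+1^2 = +1.
(a,b)_∞: sgn(1235)=+, sgn(-7410)=−, so +1.
(1235, -7410 / ℚ) ramifies at {3, 13}: a division algebra.

[3, 13]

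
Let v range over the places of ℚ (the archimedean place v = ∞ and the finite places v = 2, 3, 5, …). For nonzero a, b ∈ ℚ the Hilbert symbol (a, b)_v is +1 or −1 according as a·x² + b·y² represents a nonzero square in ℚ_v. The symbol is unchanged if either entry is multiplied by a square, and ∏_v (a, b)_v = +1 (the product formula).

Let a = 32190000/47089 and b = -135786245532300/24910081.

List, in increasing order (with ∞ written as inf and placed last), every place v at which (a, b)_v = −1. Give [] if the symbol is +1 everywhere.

[3, 29]

(a, b) ≡ (3219, -3) mod (ℚ^×)²; places V = {2, 3, 5, 7, 11, 19, 23, 29, 31, 37, ∞}.
(a,b)_7: α=-2, u≡5; β=-2, v≡1 (mod 7); (5|7)=-1, (1|7)=+1; sign (−1)^0·-1^-2·+1^-2 = +1.
(a,b)_5: α=4, u≡1; β=2, v≡3 (mod 5); (1|5)=+1, (3|5)=-1; sign (−1)^0·+1^2·-1^4 = +1.
(a,b)_19: α=0, u≡15; β=2, v≡16 (mod 19); (15|19)=-1, (16|19)=+1; sign (−1)^0·-1^2·+1^0 = +1.
(a,b)_2: α=4, β=2; u≡3, v≡5 (mod 8); ε(u)ε(v)=1·0, αω(v)=4·1, βω(u)=2·1; sum ≡ 0  ⇒  +1.
(a,b)_∞: sgn(3219)=+, sgn(-3)=−, so +1.
(a,b)_23: α=0, u≡15; β=-2, v≡11 (mod 23); (15|23)=-1, (11|23)=-1; sign (−1)^0·-1^-2·-1^0 = +1.
(a,b)_29: α=1, u≡13; β=2, v≡15 (mod 29); (13|29)=+1, (15|29)=-1; sign (−1)^0·+1^2·-1^1 = -1.
(a,b)_11: α=0, u≡2; β=2, v≡7 (mod 11); (2|11)=-1, (7|11)=-1; sign (−1)^0·-1^2·-1^0 = +1.
(a,b)_31: α=-2, u≡26; β=-2, v≡7 (mod 31); (26|31)=-1, (7|31)=+1; sign (−1)^0·-1^-2·+1^-2 = +1.
(a,b)_37: α=1, u≡20; β=2, v≡10 (mod 37); (20|37)=-1, (10|37)=+1; sign (−1)^0·-1^2·+1^1 = +1.
(a,b)_3: α=1, u≡2; β=3, v≡2 (mod 3); (2|3)=-1, (2|3)=-1; sign (−1)^1·-1^3·-1^1 = -1.
|Ram(3219, -3)| = 2, even; anisotropic at {3, 29}.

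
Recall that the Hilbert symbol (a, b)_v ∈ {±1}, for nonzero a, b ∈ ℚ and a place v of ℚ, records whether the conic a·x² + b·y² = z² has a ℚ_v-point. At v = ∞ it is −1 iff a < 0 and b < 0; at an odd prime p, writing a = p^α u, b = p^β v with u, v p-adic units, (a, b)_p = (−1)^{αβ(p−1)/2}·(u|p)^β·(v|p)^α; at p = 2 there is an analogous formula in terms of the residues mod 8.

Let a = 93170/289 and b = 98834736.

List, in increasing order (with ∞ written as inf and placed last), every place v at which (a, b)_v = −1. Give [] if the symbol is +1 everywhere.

[2, 3, 7, 17]

(a, b) ≡ (770, 51051) mod (ℚ^×)²; places V = {2, 3, 5, 7, 11, 13, 17, ∞}.
(a,b)_∞: sgn(770)=+, sgn(51051)=+, so +1.
(a,b)_2: α=1, β=4; u≡1, v≡3 (mod 8); ε(u)ε(v)=0·1, αω(v)=1·1, βω(u)=4·0; sum ≡ 1  ⇒  -1.
(a,b)_7: α=1, u≡5; β=1, v≡3 (mod 7); (5|7)=-1, (3|7)=-1; sign (−1)^1·-1^1·-1^1 = -1.
(a,b)_13: α=0, u≡4; β=1, v≡12 (mod 13); (4|13)=+1, (12|13)=+1; sign (−1)^0·+1^1·+1^0 = +1.
(a,b)_3: α=0, u≡2; β=1, v≡1 (mod 3); (2|3)=-1, (1|3)=+1; sign (−1)^0·-1^1·+1^0 = -1.
(a,b)_11: α=3, u≡5; β=3, v≡6 (mod 11); (5|11)=+1, (6|11)=-1; sign (−1)^1·+1^3·-1^3 = +1.
(a,b)_5: α=1, u≡1; β=0, v≡1 (mod 5); (1|5)=+1, (1|5)=+1; sign (−1)^0·+1^0·+1^1 = +1.
(a,b)_17: α=-2, u≡10; β=1, v≡12 (mod 17); (10|17)=-1, (12|17)=-1; sign (−1)^0·-1^1·-1^-2 = -1.
(770, 51051 / ℚ) ramifies at {2, 3, 7, 17}: a division algebra.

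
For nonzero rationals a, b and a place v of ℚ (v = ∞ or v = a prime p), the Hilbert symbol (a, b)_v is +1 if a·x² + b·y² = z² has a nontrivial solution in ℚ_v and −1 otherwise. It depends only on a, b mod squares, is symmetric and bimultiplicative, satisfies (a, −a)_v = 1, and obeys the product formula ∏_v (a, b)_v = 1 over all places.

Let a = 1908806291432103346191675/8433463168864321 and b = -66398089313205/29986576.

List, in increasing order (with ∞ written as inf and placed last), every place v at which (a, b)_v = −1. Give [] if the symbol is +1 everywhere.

Mod squares: a ≡ 123, b ≡ -5. Check v ∈ {∞, 2, 3, 5, 7, 13, 37, 41, 43, 53}.
v=13: a=13^2·(≡5), b=13^2·(≡5) mod 13; (5|13)=-1, (5|13)=-1; (−1)^{2·2·6}·(-1)^2·(-1)^2 = +1.
v=∞: 123 > 0 and -5 < 0  ⇒  (a,b)_∞ = +1.
v=43: a=43^4·(≡34), b=43^2·(≡25) mod 43; (34|43)=-1, (25|43)=+1; (−1)^{4·2·21}·(-1)^2·(+1)^4 = +1.
v=53: a=53^4·(≡40), b=53^2·(≡35) mod 53; (40|53)=+1, (35|53)=-1; (−1)^{4·2·26}·(+1)^2·(-1)^4 = +1.
v=3: a=3^5·(≡2), b=3^2·(≡1) mod 3; (2|3)=-1, (1|3)=+1; (−1)^{5·2·1}·(-1)^2·(+1)^5 = +1.
v=37: a=37^-8·(≡33), b=37^-4·(≡14) mod 37; (33|37)=+1, (14|37)=-1; (−1)^{-8·-4·18}·(+1)^-4·(-1)^-8 = +1.
v=2: v_2(a)=0, v_2(b)=-4; units ≡ 3, 3 (mod 8); ε·ε+αω+βω = 1·1+0·1+-4·1 ≡ 1  ⇒  (a,b)_2 = -1.
v=5: a=5^2·(≡2), b=5^1·(≡4) mod 5; (2|5)=-1, (4|5)=+1; (−1)^{2·1·2}·(-1)^1·(+1)^2 = -1.
v=7: a=7^-4·(≡1), b=7^0·(≡2) mod 7; (1|7)=+1, (2|7)=+1; (−1)^{-4·0·3}·(+1)^0·(+1)^-4 = +1.
v=41: a=41^3·(≡35), b=41^2·(≡10) mod 41; (35|41)=-1, (10|41)=+1; (−1)^{3·2·20}·(-1)^2·(+1)^3 = +1.
Ram(123, -5) = {2, 5}; no ℚ_2-point on the conic.

[2, 5]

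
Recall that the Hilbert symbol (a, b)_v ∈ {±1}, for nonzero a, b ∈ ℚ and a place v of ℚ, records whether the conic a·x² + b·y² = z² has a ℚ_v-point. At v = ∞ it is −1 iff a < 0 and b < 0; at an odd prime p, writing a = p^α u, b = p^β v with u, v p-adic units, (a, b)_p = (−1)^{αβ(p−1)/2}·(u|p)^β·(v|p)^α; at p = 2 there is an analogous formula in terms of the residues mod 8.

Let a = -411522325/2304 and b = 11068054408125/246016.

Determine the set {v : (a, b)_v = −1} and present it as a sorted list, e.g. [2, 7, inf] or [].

Mod squares: a ≡ -37, b ≡ 2717. Check v ∈ {∞, 2, 3, 5, 11, 13, 19, 23, 29, 31, 37}.
v=31: a=31^0·(≡4), b=31^-2·(≡9) mod 31; (4|31)=+1, (9|31)=+1; (−1)^{0·-2·15}·(+1)^-2·(+1)^0 = +1.
v=13: a=13^0·(≡11), b=13^1·(≡3) mod 13; (11|13)=-1, (3|13)=+1; (−1)^{0·1·6}·(-1)^1·(+1)^0 = -1.
v=23: a=23^2·(≡1), b=23^2·(≡1) mod 23; (1|23)=+1, (1|23)=+1; (−1)^{2·2·11}·(+1)^2·(+1)^2 = +1.
v=3: a=3^-2·(≡2), b=3^2·(≡2) mod 3; (2|3)=-1, (2|3)=-1; (−1)^{-2·2·1}·(-1)^2·(-1)^-2 = +1.
v=11: a=11^0·(≡10), b=11^1·(≡1) mod 11; (10|11)=-1, (1|11)=+1; (−1)^{0·1·5}·(-1)^1·(+1)^0 = -1.
v=29: a=29^2·(≡15), b=29^0·(≡13) mod 29; (15|29)=-1, (13|29)=+1; (−1)^{2·0·14}·(-1)^0·(+1)^2 = +1.
v=19: a=19^0·(≡1), b=19^1·(≡2) mod 19; (1|19)=+1, (2|19)=-1; (−1)^{0·1·9}·(+1)^1·(-1)^0 = +1.
v=5: a=5^2·(≡3), b=5^4·(≡3) mod 5; (3|5)=-1, (3|5)=-1; (−1)^{2·4·2}·(-1)^4·(-1)^2 = +1.
v=∞: -37 < 0 and 2717 > 0  ⇒  (a,b)_∞ = +1.
v=37: a=37^1·(≡16), b=37^2·(≡34) mod 37; (16|37)=+1, (34|37)=+1; (−1)^{1·2·18}·(+1)^2·(+1)^1 = +1.
v=2: v_2(a)=-8, v_2(b)=-8; units ≡ 3, 5 (mod 8); ε·ε+αω+βω = 1·0+-8·1+-8·1 ≡ 0  ⇒  (a,b)_2 = +1.
|Ram(-37, 2717)| = 2, even; anisotropic at {11, 13}.

[11, 13]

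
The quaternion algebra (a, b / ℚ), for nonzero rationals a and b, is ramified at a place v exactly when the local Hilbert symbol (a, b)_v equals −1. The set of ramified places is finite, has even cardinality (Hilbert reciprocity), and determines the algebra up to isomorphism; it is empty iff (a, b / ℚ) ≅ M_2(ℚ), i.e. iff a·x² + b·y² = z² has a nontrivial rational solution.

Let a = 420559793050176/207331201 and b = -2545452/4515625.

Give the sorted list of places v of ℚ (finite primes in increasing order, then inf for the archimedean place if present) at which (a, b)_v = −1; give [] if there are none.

(a, b) ≡ (481, -1443) mod (ℚ^×)²; places V = {2, 3, 5, 7, 11, 13, 17, 37, ∞}.
(a,b)_11: α=-4, u≡8; β=0, v≡9 (mod 11); (8|11)=-1, (9|11)=+1; sign (−1)^0·-1^0·+1^-4 = +1.
(a,b)_7: α=-2, u≡3; β=2, v≡3 (mod 7); (3|7)=-1, (3|7)=-1; sign (−1)^0·-1^2·-1^-2 = +1.
(a,b)_17: α=-2, u≡7; β=-2, v≡13 (mod 17); (7|17)=-1, (13|17)=+1; sign (−1)^0·-1^-2·+1^-2 = +1.
(a,b)_∞: sgn(481)=+, sgn(-1443)=−, so +1.
(a,b)_3: α=10, u≡1; β=3, v≡2 (mod 3); (1|3)=+1, (2|3)=-1; sign (−1)^0·+1^3·-1^10 = +1.
(a,b)_37: α=3, u≡24; β=1, v≡29 (mod 37); (24|37)=-1, (29|37)=-1; sign (−1)^0·-1^1·-1^3 = +1.
(a,b)_13: α=3, u≡2; β=1, v≡8 (mod 13); (2|13)=-1, (8|13)=-1; sign (−1)^0·-1^1·-1^3 = +1.
(a,b)_2: α=6, β=2; u≡1, v≡5 (mod 8); ε(u)ε(v)=0·0, αω(v)=6·1, βω(u)=2·0; sum ≡ 0  ⇒  +1.
(a,b)_5: α=0, u≡1; β=-6, v≡2 (mod 5); (1|5)=+1, (2|5)=-1; sign (−1)^0·+1^-6·-1^0 = +1.
Every local symbol is +1, so the conic 481·x² + -1443·y² = z² has ℚ_v-points for all v and hence a ℚ-point; (a, b / ℚ) ≅ M_2(ℚ).

[]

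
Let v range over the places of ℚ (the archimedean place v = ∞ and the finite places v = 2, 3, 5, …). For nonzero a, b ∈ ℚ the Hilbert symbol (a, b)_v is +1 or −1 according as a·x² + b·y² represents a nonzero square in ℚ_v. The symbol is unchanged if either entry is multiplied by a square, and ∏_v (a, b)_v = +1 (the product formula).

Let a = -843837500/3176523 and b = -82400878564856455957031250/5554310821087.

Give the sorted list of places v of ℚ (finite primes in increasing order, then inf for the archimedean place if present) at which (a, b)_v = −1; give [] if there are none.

(a, b) ≡ (-2805, -15470) mod (ℚ^×)²; places V = {2, 3, 5, 7, 11, 13, 17, 19, 31, 53, ∞}.
(a,b)_3: α=-3, u≡1; β=2, v≡1 (mod 3); (1|3)=+1, (1|3)=+1; sign (−1)^0·+1^2·+1^-3 = +1.
(a,b)_∞: sgn(-2805)=−, sgn(-15470)=−, so -1.
(a,b)_2: α=2, β=1; u≡3, v≡1 (mod 8); ε(u)ε(v)=1·0, αω(v)=2·0, βω(u)=1·1; sum ≡ 1  ⇒  -1.
(a,b)_53: α=0, u≡17; β=-2, v≡38 (mod 53); (17|53)=+1, (38|53)=+1; sign (−1)^0·+1^-2·+1^0 = +1.
(a,b)_5: α=5, u≡4; β=11, v≡1 (mod 5); (4|5)=+1, (1|5)=+1; sign (−1)^0·+1^11·+1^5 = +1.
(a,b)_19: α=2, u≡4; β=2, v≡13 (mod 19); (4|19)=+1, (13|19)=-1; sign (−1)^0·+1^2·-1^2 = +1.
(a,b)_13: α=0, u≡12; β=1, v≡7 (mod 13); (12|13)=+1, (7|13)=-1; sign (−1)^0·+1^1·-1^0 = +1.
(a,b)_11: α=1, u≡9; β=4, v≡2 (mod 11); (9|11)=+1, (2|11)=-1; sign (−1)^0·+1^4·-1^1 = -1.
(a,b)_7: α=-6, u≡2; β=-11, v≡1 (mod 7); (2|7)=+1, (1|7)=+1; sign (−1)^0·+1^-11·+1^-6 = +1.
(a,b)_31: α=0, u≡1; β=2, v≡26 (mod 31); (1|31)=+1, (26|31)=-1; sign (−1)^0·+1^2·-1^0 = +1.
(a,b)_17: α=1, u≡7; β=5, v≡16 (mod 17); (7|17)=-1, (16|17)=+1; sign (−1)^0·-1^5·+1^1 = -1.
Ram(-2805, -15470) = {2, 11, 17, ∞}; no ℚ_2-point on the conic.

[2, 11, 17, inf]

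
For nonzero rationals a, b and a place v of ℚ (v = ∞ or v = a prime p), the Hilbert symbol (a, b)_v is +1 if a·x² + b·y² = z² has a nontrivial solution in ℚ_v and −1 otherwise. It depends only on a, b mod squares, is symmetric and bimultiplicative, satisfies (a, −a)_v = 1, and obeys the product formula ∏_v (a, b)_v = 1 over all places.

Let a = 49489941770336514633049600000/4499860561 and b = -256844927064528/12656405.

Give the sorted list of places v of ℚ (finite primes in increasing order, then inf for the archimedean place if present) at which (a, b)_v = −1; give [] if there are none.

(a, b) ≡ (1607815, -51865) mod (ℚ^×)²; places V = {2, 3, 5, 7, 11, 23, 31, 37, 41, 43, 47, ∞}.
(a,b)_3: α=0, u≡1; β=6, v≡2 (mod 3); (1|3)=+1, (2|3)=-1; sign (−1)^0·+1^6·-1^0 = +1.
(a,b)_11: α=5, u≡10; β=1, v≡1 (mod 11); (10|11)=-1, (1|11)=+1; sign (−1)^1·-1^1·+1^5 = +1.
(a,b)_5: α=5, u≡2; β=-1, v≡2 (mod 5); (2|5)=-1, (2|5)=-1; sign (−1)^0·-1^-1·-1^5 = +1.
(a,b)_47: α=0, u≡29; β=2, v≡19 (mod 47); (29|47)=-1, (19|47)=-1; sign (−1)^0·-1^2·-1^0 = +1.
(a,b)_2: α=12, β=4; u≡7, v≡7 (mod 8); ε(u)ε(v)=1·1, αω(v)=12·0, βω(u)=4·0; sum ≡ 1  ⇒  -1.
(a,b)_∞: sgn(1607815)=+, sgn(-51865)=−, so +1.
(a,b)_23: α=3, u≡2; β=1, v≡17 (mod 23); (2|23)=+1, (17|23)=-1; sign (−1)^1·+1^1·-1^3 = +1.
(a,b)_7: α=-4, u≡6; β=0, v≡5 (mod 7); (6|7)=-1, (5|7)=-1; sign (−1)^0·-1^0·-1^-4 = +1.
(a,b)_41: α=3, u≡6; β=1, v≡24 (mod 41); (6|41)=-1, (24|41)=-1; sign (−1)^0·-1^1·-1^3 = +1.
(a,b)_43: α=0, u≡20; β=-2, v≡11 (mod 43); (20|43)=-1, (11|43)=+1; sign (−1)^0·-1^-2·+1^0 = +1.
(a,b)_37: α=-4, u≡24; β=-2, v≡28 (mod 37); (24|37)=-1, (28|37)=+1; sign (−1)^0·-1^-2·+1^-4 = +1.
(a,b)_31: α=5, u≡2; β=2, v≡6 (mod 31); (2|31)=+1, (6|31)=-1; sign (−1)^0·+1^2·-1^5 = -1.
|Ram(1607815, -51865)| = 2, even; anisotropic at {2, 31}.

[2, 31]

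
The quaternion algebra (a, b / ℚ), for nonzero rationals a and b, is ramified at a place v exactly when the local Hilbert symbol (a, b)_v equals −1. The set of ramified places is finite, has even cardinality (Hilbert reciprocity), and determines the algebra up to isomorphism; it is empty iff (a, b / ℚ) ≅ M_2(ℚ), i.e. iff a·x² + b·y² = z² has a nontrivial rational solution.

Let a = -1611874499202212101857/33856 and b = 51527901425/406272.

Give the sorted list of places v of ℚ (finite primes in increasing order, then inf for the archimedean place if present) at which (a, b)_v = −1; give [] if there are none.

Mod squares: a ≡ -17017, b ≡ 51. Check v ∈ {∞, 2, 3, 5, 7, 11, 13, 17, 23}.
v=5: a=5^0·(≡3), b=5^2·(≡1) mod 5; (3|5)=-1, (1|5)=+1; (−1)^{0·2·2}·(-1)^2·(+1)^0 = +1.
v=3: a=3^2·(≡2), b=3^-1·(≡2) mod 3; (2|3)=-1, (2|3)=-1; (−1)^{2·-1·1}·(-1)^-1·(-1)^2 = -1.
v=2: v_2(a)=-6, v_2(b)=-8; units ≡ 7, 3 (mod 8); ε·ε+αω+βω = 1·1+-6·1+-8·0 ≡ 1  ⇒  (a,b)_2 = -1.
v=∞: -17017 < 0 and 51 > 0  ⇒  (a,b)_∞ = +1.
v=13: a=13^3·(≡4), b=13^2·(≡4) mod 13; (4|13)=+1, (4|13)=+1; (−1)^{3·2·6}·(+1)^2·(+1)^3 = +1.
v=11: a=11^11·(≡4), b=11^4·(≡7) mod 11; (4|11)=+1, (7|11)=-1; (−1)^{11·4·5}·(+1)^4·(-1)^11 = -1.
v=17: a=17^1·(≡16), b=17^1·(≡5) mod 17; (16|17)=+1, (5|17)=-1; (−1)^{1·1·8}·(+1)^1·(-1)^1 = -1.
v=7: a=7^5·(≡3), b=7^2·(≡1) mod 7; (3|7)=-1, (1|7)=+1; (−1)^{5·2·3}·(-1)^2·(+1)^5 = +1.
v=23: a=23^-2·(≡9), b=23^-2·(≡21) mod 23; (9|23)=+1, (21|23)=-1; (−1)^{-2·-2·11}·(+1)^-2·(-1)^-2 = +1.
|Ram(-17017, 51)| = 4, even; anisotropic at {2, 3, 11, 17}.

[2, 3, 11, 17]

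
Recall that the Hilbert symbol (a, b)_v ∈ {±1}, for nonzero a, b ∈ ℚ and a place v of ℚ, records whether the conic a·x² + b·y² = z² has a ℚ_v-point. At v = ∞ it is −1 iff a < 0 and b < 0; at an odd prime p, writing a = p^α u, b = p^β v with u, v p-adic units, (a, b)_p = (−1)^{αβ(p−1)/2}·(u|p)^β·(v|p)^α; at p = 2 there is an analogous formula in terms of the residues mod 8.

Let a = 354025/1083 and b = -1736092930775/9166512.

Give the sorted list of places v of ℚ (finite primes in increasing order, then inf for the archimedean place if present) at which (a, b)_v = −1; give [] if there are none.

[2, 3, 7, 17]

Mod squares: a ≡ 3, b ≡ -357. Check v ∈ {∞, 2, 3, 5, 7, 17, 19, 23, 29}.
v=∞: 3 > 0 and -357 < 0  ⇒  (a,b)_∞ = +1.
v=19: a=19^-2·(≡12), b=19^-2·(≡7) mod 19; (12|19)=-1, (7|19)=+1; (−1)^{-2·-2·9}·(-1)^-2·(+1)^-2 = +1.
v=17: a=17^2·(≡10), b=17^3·(≡1) mod 17; (10|17)=-1, (1|17)=+1; (−1)^{2·3·8}·(-1)^3·(+1)^2 = -1.
v=7: a=7^2·(≡3), b=7^5·(≡5) mod 7; (3|7)=-1, (5|7)=-1; (−1)^{2·5·3}·(-1)^5·(-1)^2 = -1.
v=29: a=29^0·(≡8), b=29^2·(≡4) mod 29; (8|29)=-1, (4|29)=+1; (−1)^{0·2·14}·(-1)^2·(+1)^0 = +1.
v=2: v_2(a)=0, v_2(b)=-4; units ≡ 3, 3 (mod 8); ε·ε+αω+βω = 1·1+0·1+-4·1 ≡ 1  ⇒  (a,b)_2 = -1.
v=23: a=23^0·(≡16), b=23^-2·(≡5) mod 23; (16|23)=+1, (5|23)=-1; (−1)^{0·-2·11}·(+1)^-2·(-1)^0 = +1.
v=3: a=3^-1·(≡1), b=3^-1·(≡1) mod 3; (1|3)=+1, (1|3)=+1; (−1)^{-1·-1·1}·(+1)^-1·(+1)^-1 = -1.
v=5: a=5^2·(≡2), b=5^2·(≡2) mod 5; (2|5)=-1, (2|5)=-1; (−1)^{2·2·2}·(-1)^2·(-1)^2 = +1.
|Ram(3, -357)| = 4, even; anisotropic at {2, 3, 7, 17}.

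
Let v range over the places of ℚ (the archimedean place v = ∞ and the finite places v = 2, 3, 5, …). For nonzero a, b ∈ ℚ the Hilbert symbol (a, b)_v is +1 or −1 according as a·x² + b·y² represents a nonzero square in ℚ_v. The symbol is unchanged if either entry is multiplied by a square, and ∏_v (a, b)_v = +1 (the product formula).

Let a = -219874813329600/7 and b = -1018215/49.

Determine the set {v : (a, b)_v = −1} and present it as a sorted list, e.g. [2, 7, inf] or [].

[5, 7, 11, inf]

Mod squares: a ≡ -357, b ≡ -935. Check v ∈ {∞, 2, 3, 5, 7, 11, 13, 17}.
v=13: a=13^2·(≡8), b=13^0·(≡1) mod 13; (8|13)=-1, (1|13)=+1; (−1)^{2·0·6}·(-1)^0·(+1)^2 = +1.
v=2: v_2(a)=6, v_2(b)=0; units ≡ 3, 1 (mod 8); ε·ε+αω+βω = 1·0+6·0+0·1 ≡ 0  ⇒  (a,b)_2 = +1.
v=11: a=11^6·(≡7), b=11^3·(≡1) mod 11; (7|11)=-1, (1|11)=+1; (−1)^{6·3·5}·(-1)^3·(+1)^6 = -1.
v=7: a=7^-1·(≡5), b=7^-2·(≡5) mod 7; (5|7)=-1, (5|7)=-1; (−1)^{-1·-2·3}·(-1)^-2·(-1)^-1 = -1.
v=∞: -357 < 0 and -935 < 0  ⇒  (a,b)_∞ = -1.
v=3: a=3^3·(≡1), b=3^2·(≡1) mod 3; (1|3)=+1, (1|3)=+1; (−1)^{3·2·1}·(+1)^2·(+1)^3 = +1.
v=17: a=17^1·(≡1), b=17^1·(≡2) mod 17; (1|17)=+1, (2|17)=+1; (−1)^{1·1·8}·(+1)^1·(+1)^1 = +1.
v=5: a=5^2·(≡3), b=5^1·(≡3) mod 5; (3|5)=-1, (3|5)=-1; (−1)^{2·1·2}·(-1)^1·(-1)^2 = -1.
|Ram(-357, -935)| = 4, even; anisotropic at {5, 7, 11, ∞}.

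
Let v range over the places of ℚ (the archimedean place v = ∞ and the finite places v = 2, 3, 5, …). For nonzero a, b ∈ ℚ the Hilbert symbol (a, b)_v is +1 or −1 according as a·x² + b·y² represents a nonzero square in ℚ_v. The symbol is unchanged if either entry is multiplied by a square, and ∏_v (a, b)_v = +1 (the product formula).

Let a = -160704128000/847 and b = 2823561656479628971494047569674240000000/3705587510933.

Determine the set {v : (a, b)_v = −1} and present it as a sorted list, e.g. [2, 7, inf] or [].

[5, 7, 19, 23]

(a, b) ≡ (-260015, 1155) mod (ℚ^×)²; places V = {2, 3, 5, 7, 11, 13, 17, 19, 23, 37, ∞}.
(a,b)_13: α=2, u≡7; β=8, v≡7 (mod 13); (7|13)=-1, (7|13)=-1; sign (−1)^0·-1^8·-1^2 = +1.
(a,b)_23: α=1, u≡10; β=4, v≡19 (mod 23); (10|23)=-1, (19|23)=-1; sign (−1)^0·-1^4·-1^1 = -1.
(a,b)_11: α=-2, u≡5; β=-5, v≡10 (mod 11); (5|11)=+1, (10|11)=-1; sign (−1)^0·+1^-5·-1^-2 = +1.
(a,b)_37: α=0, u≡26; β=-2, v≡23 (mod 37); (26|37)=+1, (23|37)=-1; sign (−1)^0·+1^-2·-1^0 = +1.
(a,b)_17: α=1, u≡6; β=6, v≡4 (mod 17); (6|17)=-1, (4|17)=+1; sign (−1)^0·-1^6·+1^1 = +1.
(a,b)_2: α=10, β=24; u≡1, v≡3 (mod 8); ε(u)ε(v)=0·1, αω(v)=10·1, βω(u)=24·0; sum ≡ 0  ⇒  +1.
(a,b)_∞: sgn(-260015)=−, sgn(1155)=+, so +1.
(a,b)_5: α=3, u≡3; β=7, v≡4 (mod 5); (3|5)=-1, (4|5)=+1; sign (−1)^0·-1^7·+1^3 = -1.
(a,b)_3: α=0, u≡1; β=1, v≡1 (mod 3); (1|3)=+1, (1|3)=+1; sign (−1)^0·+1^1·+1^0 = +1.
(a,b)_7: α=-1, u≡2; β=-5, v≡4 (mod 7); (2|7)=+1, (4|7)=+1; sign (−1)^1·+1^-5·+1^-1 = -1.
(a,b)_19: α=1, u≡13; β=4, v≡13 (mod 19); (13|19)=-1, (13|19)=-1; sign (−1)^0·-1^4·-1^1 = -1.
(-260015, 1155 / ℚ) ramifies at {5, 7, 19, 23}: a division algebra.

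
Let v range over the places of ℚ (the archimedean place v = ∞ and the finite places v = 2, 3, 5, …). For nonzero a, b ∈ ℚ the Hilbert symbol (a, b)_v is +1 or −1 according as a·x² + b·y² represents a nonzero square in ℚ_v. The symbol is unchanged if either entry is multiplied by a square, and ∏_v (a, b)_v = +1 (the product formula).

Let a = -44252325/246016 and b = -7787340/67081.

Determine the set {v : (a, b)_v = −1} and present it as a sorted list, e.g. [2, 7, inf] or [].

[5, 13, 23, inf]

Mod squares: a ≡ -13, b ≡ -24035. Check v ∈ {∞, 2, 3, 5, 7, 11, 13, 19, 23, 31, 37, 41}.
v=19: a=19^0·(≡6), b=19^1·(≡18) mod 19; (6|19)=+1, (18|19)=-1; (−1)^{0·1·9}·(+1)^1·(-1)^0 = +1.
v=7: a=7^0·(≡2), b=7^-2·(≡5) mod 7; (2|7)=+1, (5|7)=-1; (−1)^{0·-2·3}·(+1)^-2·(-1)^0 = +1.
v=2: v_2(a)=-8, v_2(b)=2; units ≡ 3, 5 (mod 8); ε·ε+αω+βω = 1·0+-8·1+2·1 ≡ 0  ⇒  (a,b)_2 = +1.
v=37: a=37^0·(≡15), b=37^-2·(≡35) mod 37; (15|37)=-1, (35|37)=-1; (−1)^{0·-2·18}·(-1)^-2·(-1)^0 = +1.
v=11: a=11^0·(≡4), b=11^1·(≡3) mod 11; (4|11)=+1, (3|11)=+1; (−1)^{0·1·5}·(+1)^1·(+1)^0 = +1.
v=5: a=5^2·(≡2), b=5^1·(≡2) mod 5; (2|5)=-1, (2|5)=-1; (−1)^{2·1·2}·(-1)^1·(-1)^2 = -1.
v=3: a=3^4·(≡2), b=3^4·(≡1) mod 3; (2|3)=-1, (1|3)=+1; (−1)^{4·4·1}·(-1)^4·(+1)^4 = +1.
v=31: a=31^-2·(≡18), b=31^0·(≡26) mod 31; (18|31)=+1, (26|31)=-1; (−1)^{-2·0·15}·(+1)^0·(-1)^-2 = +1.
v=13: a=13^1·(≡3), b=13^0·(≡11) mod 13; (3|13)=+1, (11|13)=-1; (−1)^{1·0·6}·(+1)^0·(-1)^1 = -1.
v=∞: -13 < 0 and -24035 < 0  ⇒  (a,b)_∞ = -1.
v=23: a=23^0·(≡14), b=23^1·(≡2) mod 23; (14|23)=-1, (2|23)=+1; (−1)^{0·1·11}·(-1)^1·(+1)^0 = -1.
v=41: a=41^2·(≡28), b=41^0·(≡40) mod 41; (28|41)=-1, (40|41)=+1; (−1)^{2·0·20}·(-1)^0·(+1)^2 = +1.
(-13, -24035 / ℚ) ramifies at {5, 13, 23, ∞}: a division algebra.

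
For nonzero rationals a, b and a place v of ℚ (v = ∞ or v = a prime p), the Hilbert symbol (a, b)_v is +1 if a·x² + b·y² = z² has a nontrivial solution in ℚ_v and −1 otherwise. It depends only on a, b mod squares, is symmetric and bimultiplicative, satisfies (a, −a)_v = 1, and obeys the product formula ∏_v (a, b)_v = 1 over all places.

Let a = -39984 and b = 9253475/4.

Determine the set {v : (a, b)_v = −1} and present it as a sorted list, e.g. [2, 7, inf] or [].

Mod squares: a ≡ -51, b ≡ 3059. Check v ∈ {∞, 2, 3, 5, 7, 11, 17, 19, 23}.
v=∞: -51 < 0 and 3059 > 0  ⇒  (a,b)_∞ = +1.
v=5: a=5^0·(≡1), b=5^2·(≡1) mod 5; (1|5)=+1, (1|5)=+1; (−1)^{0·2·2}·(+1)^2·(+1)^0 = +1.
v=3: a=3^1·(≡1), b=3^0·(≡2) mod 3; (1|3)=+1, (2|3)=-1; (−1)^{1·0·1}·(+1)^0·(-1)^1 = -1.
v=23: a=23^0·(≡13), b=23^1·(≡8) mod 23; (13|23)=+1, (8|23)=+1; (−1)^{0·1·11}·(+1)^1·(+1)^0 = +1.
v=11: a=11^0·(≡1), b=11^2·(≡9) mod 11; (1|11)=+1, (9|11)=+1; (−1)^{0·2·5}·(+1)^2·(+1)^0 = +1.
v=19: a=19^0·(≡11), b=19^1·(≡9) mod 19; (11|19)=+1, (9|19)=+1; (−1)^{0·1·9}·(+1)^1·(+1)^0 = +1.
v=7: a=7^2·(≡3), b=7^1·(≡6) mod 7; (3|7)=-1, (6|7)=-1; (−1)^{2·1·3}·(-1)^1·(-1)^2 = -1.
v=17: a=17^1·(≡11), b=17^0·(≡13) mod 17; (11|17)=-1, (13|17)=+1; (−1)^{1·0·8}·(-1)^0·(+1)^1 = +1.
v=2: v_2(a)=4, v_2(b)=-2; units ≡ 5, 3 (mod 8); ε·ε+αω+βω = 0·1+4·1+-2·1 ≡ 0  ⇒  (a,b)_2 = +1.
(-51, 3059 / ℚ) ramifies at {3, 7}: a division algebra.

[3, 7]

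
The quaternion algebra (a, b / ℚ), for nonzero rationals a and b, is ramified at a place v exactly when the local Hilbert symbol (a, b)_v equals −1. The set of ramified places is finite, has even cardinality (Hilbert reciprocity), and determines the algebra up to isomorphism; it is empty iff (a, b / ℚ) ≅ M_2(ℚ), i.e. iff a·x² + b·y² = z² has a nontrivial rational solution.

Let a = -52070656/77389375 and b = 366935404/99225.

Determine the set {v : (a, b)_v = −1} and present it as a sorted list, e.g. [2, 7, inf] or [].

[7, 41]

Mod squares: a ≡ -7, b ≡ 451. Check v ∈ {∞, 2, 3, 5, 7, 11, 19, 41}.
v=7: a=7^-3·(≡6), b=7^-2·(≡5) mod 7; (6|7)=-1, (5|7)=-1; (−1)^{-3·-2·3}·(-1)^-2·(-1)^-3 = -1.
v=3: a=3^0·(≡2), b=3^-4·(≡1) mod 3; (2|3)=-1, (1|3)=+1; (−1)^{0·-4·1}·(-1)^-4·(+1)^0 = +1.
v=41: a=41^2·(≡28), b=41^3·(≡7) mod 41; (28|41)=-1, (7|41)=-1; (−1)^{2·3·20}·(-1)^3·(-1)^2 = -1.
v=19: a=19^-2·(≡8), b=19^0·(≡10) mod 19; (8|19)=-1, (10|19)=-1; (−1)^{-2·0·9}·(-1)^0·(-1)^-2 = +1.
v=5: a=5^-4·(≡3), b=5^-2·(≡1) mod 5; (3|5)=-1, (1|5)=+1; (−1)^{-4·-2·2}·(-1)^-2·(+1)^-4 = +1.
v=∞: -7 < 0 and 451 > 0  ⇒  (a,b)_∞ = +1.
v=2: v_2(a)=8, v_2(b)=2; units ≡ 1, 3 (mod 8); ε·ε+αω+βω = 0·1+8·1+2·0 ≡ 0  ⇒  (a,b)_2 = +1.
v=11: a=11^2·(≡9), b=11^3·(≡7) mod 11; (9|11)=+1, (7|11)=-1; (−1)^{2·3·5}·(+1)^3·(-1)^2 = +1.
|Ram(-7, 451)| = 2, even; anisotropic at {7, 41}.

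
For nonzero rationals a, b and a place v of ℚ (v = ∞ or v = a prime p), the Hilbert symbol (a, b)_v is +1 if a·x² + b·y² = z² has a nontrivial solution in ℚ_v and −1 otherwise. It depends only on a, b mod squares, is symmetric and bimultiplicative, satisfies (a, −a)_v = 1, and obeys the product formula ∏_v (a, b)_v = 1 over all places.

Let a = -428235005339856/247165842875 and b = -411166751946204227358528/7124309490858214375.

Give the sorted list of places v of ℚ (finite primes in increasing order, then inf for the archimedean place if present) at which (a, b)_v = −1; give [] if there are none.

Mod squares: a ≡ -15015, b ≡ -91. Check v ∈ {∞, 2, 3, 5, 7, 11, 13, 29, 31}.
v=13: a=13^1·(≡7), b=13^1·(≡5) mod 13; (7|13)=-1, (5|13)=-1; (−1)^{1·1·6}·(-1)^1·(-1)^1 = +1.
v=3: a=3^7·(≡2), b=3^10·(≡2) mod 3; (2|3)=-1, (2|3)=-1; (−1)^{7·10·1}·(-1)^10·(-1)^7 = -1.
v=∞: -15015 < 0 and -91 < 0  ⇒  (a,b)_∞ = -1.
v=5: a=5^-3·(≡3), b=5^-4·(≡4) mod 5; (3|5)=-1, (4|5)=+1; (−1)^{-3·-4·2}·(-1)^-4·(+1)^-3 = +1.
v=11: a=11^3·(≡10), b=11^4·(≡7) mod 11; (10|11)=-1, (7|11)=-1; (−1)^{3·4·5}·(-1)^4·(-1)^3 = -1.
v=7: a=7^-11·(≡1), b=7^-19·(≡2) mod 7; (1|7)=+1, (2|7)=+1; (−1)^{-11·-19·3}·(+1)^-19·(+1)^-11 = -1.
v=2: v_2(a)=4, v_2(b)=6; units ≡ 1, 5 (mod 8); ε·ε+αω+βω = 0·0+4·1+6·0 ≡ 0  ⇒  (a,b)_2 = +1.
v=31: a=31^0·(≡28), b=31^2·(≡10) mod 31; (28|31)=+1, (10|31)=+1; (−1)^{0·2·15}·(+1)^2·(+1)^0 = +1.
v=29: a=29^4·(≡16), b=29^6·(≡28) mod 29; (16|29)=+1, (28|29)=+1; (−1)^{4·6·14}·(+1)^6·(+1)^4 = +1.
Ram(-15015, -91) = {3, 7, 11, ∞}; no ℚ_3-point on the conic.

[3, 7, 11, inf]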